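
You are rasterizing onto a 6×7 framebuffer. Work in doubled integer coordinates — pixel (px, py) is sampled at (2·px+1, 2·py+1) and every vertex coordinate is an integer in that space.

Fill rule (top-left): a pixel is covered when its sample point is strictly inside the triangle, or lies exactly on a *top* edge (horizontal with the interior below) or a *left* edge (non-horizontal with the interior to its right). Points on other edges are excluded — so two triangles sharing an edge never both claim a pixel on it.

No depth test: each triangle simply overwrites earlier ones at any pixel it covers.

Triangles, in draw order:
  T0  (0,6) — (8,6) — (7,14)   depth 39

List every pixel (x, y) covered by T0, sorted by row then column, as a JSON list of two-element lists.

T0:
  2·area = 64
  edge (0, 6)→(8, 6): d=(8,0) top-left  bias=+0
  edge (8, 6)→(7, 14): d=(-1,8) right/bottom  bias=-1
  edge (7, 14)→(0, 6): d=(-7,-8) top-left  bias=+0
    (0,3)@(1, 7): e=[8,55,1] → █
    (1,3)@(3, 7): e=[8,39,17] → █
    (2,3)@(5, 7): e=[8,23,33] → █
    (3,3)@(7, 7): e=[8,7,49] → █
    (4,3)@(9, 7): e=[8,-9,65] → ·
    (0,4)@(1, 9): e=[24,53,-13] → ·
    (1,4)@(3, 9): e=[24,37,3] → █
    (4,4)@(9, 9): e=[24,-11,51] → ·
    (1,5)@(3, 11): e=[40,35,-11] → ·
    (2,5)@(5, 11): e=[40,19,5] → █
    (4,5)@(9, 11): e=[40,-13,37] → ·
    (2,6)@(5, 13): e=[56,17,-9] → ·
  covered (10 px):
    · · · · · ·
    · · · · · ·
    · · · · · ·
    █ █ █ █ · ·
    · █ █ █ · ·
    · · █ █ · ·
    · · · █ · ·

Answer: [[0,3],[1,3],[2,3],[3,3],[1,4],[2,4],[3,4],[2,5],[3,5],[3,6]]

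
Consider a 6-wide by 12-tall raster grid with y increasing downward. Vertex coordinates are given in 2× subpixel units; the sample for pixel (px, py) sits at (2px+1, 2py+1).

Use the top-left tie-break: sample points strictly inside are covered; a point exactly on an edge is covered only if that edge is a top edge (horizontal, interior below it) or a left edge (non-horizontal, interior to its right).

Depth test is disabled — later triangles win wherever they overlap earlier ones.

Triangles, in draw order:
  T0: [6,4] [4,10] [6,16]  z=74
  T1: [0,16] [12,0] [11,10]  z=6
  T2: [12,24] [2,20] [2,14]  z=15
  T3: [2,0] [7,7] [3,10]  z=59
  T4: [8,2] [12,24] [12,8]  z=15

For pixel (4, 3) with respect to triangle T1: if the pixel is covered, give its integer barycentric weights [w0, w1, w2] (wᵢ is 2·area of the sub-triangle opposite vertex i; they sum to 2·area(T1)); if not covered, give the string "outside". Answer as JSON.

T0:
  2·area = 24  (B↔C swapped to make it positive)
  edge (6, 4)→(6, 16): d=(0,12) right/bottom  bias=-1
  edge (6, 16)→(4, 10): d=(-2,-6) top-left  bias=+0
  edge (4, 10)→(6, 4): d=(2,-6) top-left  bias=+0
    (0,0)@(1, 1): e=[60,0,-36] → .  [on edge]
    (3,0)@(7, 1): e=[-12,36,0] → .  [on edge]
    (1,3)@(3, 7): e=[36,0,-12] → .  [on edge]
    (2,3)@(5, 7): e=[12,12,0] → X  [on edge]
    (3,3)@(7, 7): e=[-12,24,12] → .
    (2,4)@(5, 9): e=[12,8,4] → X
    (3,4)@(7, 9): e=[-12,20,16] → .
    (2,5)@(5, 11): e=[12,4,8] → X
    (3,5)@(7, 11): e=[-12,16,20] → .
    (1,6)@(3, 13): e=[36,-12,0] → .  [on edge]
    (2,6)@(5, 13): e=[12,0,12] → X  [on edge]
    (3,6)@(7, 13): e=[-12,12,24] → .
    (0,9)@(1, 19): e=[60,-36,0] → .  [on edge]
    (3,9)@(7, 19): e=[-12,0,36] → .  [on edge]
  covered (4 px):
    . . . . . .
    . . . . . .
    . . . . . .
    . . X . . .
    . . X . . .
    . . X . . .
    . . X . . .
    . . . . . .
    . . . . . .
    . . . . . .
    . . . . . .
    . . . . . .
T1:
  2·area = 104
  edge (0, 16)→(12, 0): d=(12,-16) top-left  bias=+0
  edge (12, 0)→(11, 10): d=(-1,10) right/bottom  bias=-1
  edge (11, 10)→(0, 16): d=(-11,6) right/bottom  bias=-1
    (5,1)@(11, 3): e=[20,7,77] → X
    (4,2)@(9, 5): e=[12,25,67] → X
    (3,3)@(7, 7): e=[4,43,57] → X
    (3,4)@(7, 9): e=[28,41,35] → X
    (2,5)@(5, 11): e=[20,59,25] → X
    (5,5)@(11, 11): e=[116,-1,-11] → .
    (1,6)@(3, 13): e=[12,77,15] → X
    (3,6)@(7, 13): e=[76,37,-9] → .
    (4,6)@(9, 13): e=[108,17,-21] → .
    (0,7)@(1, 15): e=[4,95,5] → X
    (1,7)@(3, 15): e=[36,75,-7] → .
    (2,7)@(5, 15): e=[68,55,-19] → .
  covered (15 px):
    . . . . . .
    . . . . . X
    . . . . X X
    . . . X X X
    . . . X X X
    . . X X X .
    . X X . . .
    X . . . . .
    . . . . . .
    . . . . . .
    . . . . . .
    . . . . . .
T2:
  2·area = 60
  edge (12, 24)→(2, 20): d=(-10,-4) top-left  bias=+0
  edge (2, 20)→(2, 14): d=(0,-6) top-left  bias=+0
  edge (2, 14)→(12, 24): d=(10,10) right/bottom  bias=-1
    (0,6)@(1, 13): e=[66,-6,0] → .  [on edge]
    (1,7)@(3, 15): e=[54,6,0] → .  [on edge]
    (1,8)@(3, 17): e=[34,6,20] → X
    (2,8)@(5, 17): e=[42,18,0] → .  [on edge]
    (1,9)@(3, 19): e=[14,6,40] → X
    (2,9)@(5, 19): e=[22,18,20] → X
    (3,9)@(7, 19): e=[30,30,0] → .  [on edge]
    (1,10)@(3, 21): e=[-6,6,60] → .
    (2,10)@(5, 21): e=[2,18,40] → X
    (3,10)@(7, 21): e=[10,30,20] → X
    (4,10)@(9, 21): e=[18,42,0] → .  [on edge]
    (2,11)@(5, 23): e=[-18,18,60] → .
    (5,11)@(11, 23): e=[6,54,0] → .  [on edge]
  covered (5 px):
    . . . . . .
    . . . . . .
    . . . . . .
    . . . . . .
    . . . . . .
    . . . . . .
    . . . . . .
    . . . . . .
    . X . . . .
    . X X . . .
    . . X X . .
    . . . . . .
T3:
  2·area = 43
  edge (2, 0)→(7, 7): d=(5,7) right/bottom  bias=-1
  edge (7, 7)→(3, 10): d=(-4,3) right/bottom  bias=-1
  edge (3, 10)→(2, 0): d=(-1,-10) top-left  bias=+0
    (1,1)@(3, 3): e=[8,28,7] → X
    (2,1)@(5, 3): e=[-6,22,27] → .
    (1,2)@(3, 5): e=[18,20,5] → X
    (2,2)@(5, 5): e=[4,14,25] → X
    (3,2)@(7, 5): e=[-10,8,45] → .
    (1,3)@(3, 7): e=[28,12,3] → X
    (3,3)@(7, 7): e=[0,0,43] → .  [on edge]
    (1,4)@(3, 9): e=[38,4,1] → X
    (2,4)@(5, 9): e=[24,-2,21] → .
    (1,5)@(3, 11): e=[48,-4,-1] → .
  covered (6 px):
    . . . . . .
    . X . . . .
    . X X . . .
    . X X . . .
    . X . . . .
    . . . . . .
    . . . . . .
    . . . . . .
    . . . . . .
    . . . . . .
    . . . . . .
    . . . . . .
T4:
  2·area = 64  (B↔C swapped to make it positive)
  edge (8, 2)→(12, 8): d=(4,6) right/bottom  bias=-1
  edge (12, 8)→(12, 24): d=(0,16) right/bottom  bias=-1
  edge (12, 24)→(8, 2): d=(-4,-22) top-left  bias=+0
    (4,2)@(9, 5): e=[6,48,10] → X
    (5,2)@(11, 5): e=[-6,16,54] → .
    (4,3)@(9, 7): e=[14,48,2] → X
    (5,3)@(11, 7): e=[2,16,46] → X
    (4,4)@(9, 9): e=[22,48,-6] → .
    (5,4)@(11, 9): e=[10,16,38] → X
    (5,5)@(11, 11): e=[18,16,30] → X
    (5,6)@(11, 13): e=[26,16,22] → X
    (5,7)@(11, 15): e=[34,16,14] → X
    (5,8)@(11, 17): e=[42,16,6] → X
    (5,9)@(11, 19): e=[50,16,-2] → .
  covered (8 px):
    . . . . . .
    . . . . . .
    . . . . X .
    . . . . X X
    . . . . . X
    . . . . . X
    . . . . . X
    . . . . . X
    . . . . . X
    . . . . . .
    . . . . . .
    . . . . . .

Answer: [23,45,36]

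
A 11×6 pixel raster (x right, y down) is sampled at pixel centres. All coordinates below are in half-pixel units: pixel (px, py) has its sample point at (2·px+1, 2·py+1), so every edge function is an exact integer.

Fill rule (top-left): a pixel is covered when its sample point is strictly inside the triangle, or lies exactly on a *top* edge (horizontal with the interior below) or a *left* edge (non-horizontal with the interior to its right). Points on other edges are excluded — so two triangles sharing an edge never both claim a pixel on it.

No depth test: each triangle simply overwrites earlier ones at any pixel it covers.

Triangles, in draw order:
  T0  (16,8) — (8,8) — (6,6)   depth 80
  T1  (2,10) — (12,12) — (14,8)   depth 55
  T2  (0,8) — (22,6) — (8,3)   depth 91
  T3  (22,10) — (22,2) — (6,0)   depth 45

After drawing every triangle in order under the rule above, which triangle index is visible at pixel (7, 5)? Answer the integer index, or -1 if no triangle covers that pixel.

T0:
  2·area = 16
  edge (16, 8)→(8, 8): d=(-8,0) right/bottom  bias=-1
  edge (8, 8)→(6, 6): d=(-2,-2) top-left  bias=+0
  edge (6, 6)→(16, 8): d=(10,2) right/bottom  bias=-1
    (0,0)@(1, 1): e=[56,0,-40] → ·  [on edge]
    (1,1)@(3, 3): e=[40,0,-24] → ·  [on edge]
    (0,2)@(1, 5): e=[24,-8,0] → ·  [on edge]
    (2,2)@(5, 5): e=[24,0,-8] → ·  [on edge]
    (3,3)@(7, 7): e=[8,0,8] → █  [on edge]
    (4,3)@(9, 7): e=[8,4,4] → █
    (5,3)@(11, 7): e=[8,8,0] → ·  [on edge]
    (3,4)@(7, 9): e=[-8,-4,28] → ·
    (4,4)@(9, 9): e=[-8,0,24] → ·  [on edge]
    (10,4)@(21, 9): e=[-8,24,0] → ·  [on edge]
    (5,5)@(11, 11): e=[-24,0,40] → ·  [on edge]
  covered (2 px):
    · · · · · · · · · · ·
    · · · · · · · · · · ·
    · · · · · · · · · · ·
    · · · █ █ · · · · · ·
    · · · · · · · · · · ·
    · · · · · · · · · · ·
T1:
  2·area = 44  (B↔C swapped to make it positive)
  edge (2, 10)→(14, 8): d=(12,-2) top-left  bias=+0
  edge (14, 8)→(12, 12): d=(-2,4) right/bottom  bias=-1
  edge (12, 12)→(2, 10): d=(-10,-2) top-left  bias=+0
    (4,4)@(9, 9): e=[2,18,24] → █
    (5,4)@(11, 9): e=[6,10,28] → █
    (6,4)@(13, 9): e=[10,2,32] → █
    (7,4)@(15, 9): e=[14,-6,36] → ·
    (3,5)@(7, 11): e=[22,22,0] → █  [on edge]
    (6,5)@(13, 11): e=[34,-2,12] → ·
  covered (6 px):
    · · · · · · · · · · ·
    · · · · · · · · · · ·
    · · · · · · · · · · ·
    · · · · · · · · · · ·
    · · · · █ █ █ · · · ·
    · · · █ █ █ · · · · ·
T2:
  2·area = 94  (B↔C swapped to make it positive)
  edge (0, 8)→(8, 3): d=(8,-5) top-left  bias=+0
  edge (8, 3)→(22, 6): d=(14,3) right/bottom  bias=-1
  edge (22, 6)→(0, 8): d=(-22,2) right/bottom  bias=-1
    (2,2)@(5, 5): e=[1,37,56] → █
    (3,2)@(7, 5): e=[11,31,52] → █
    (4,2)@(9, 5): e=[21,25,48] → █
    (5,2)@(11, 5): e=[31,19,44] → █
    (6,2)@(13, 5): e=[41,13,40] → █
    (7,2)@(15, 5): e=[51,7,36] → █
    (8,2)@(17, 5): e=[61,1,32] → █
    (9,2)@(19, 5): e=[71,-5,28] → ·
    (1,3)@(3, 7): e=[7,71,16] → █
    (5,3)@(11, 7): e=[47,47,0] → ·  [on edge]
    (6,3)@(13, 7): e=[57,41,-4] → ·
    (7,3)@(15, 7): e=[67,35,-8] → ·
  covered (11 px):
    · · · · · · · · · · ·
    · · · · · · · · · · ·
    · · █ █ █ █ █ █ █ · ·
    · █ █ █ █ · · · · · ·
    · · · · · · · · · · ·
    · · · · · · · · · · ·
T3:
  2·area = 128  (B↔C swapped to make it positive)
  edge (22, 10)→(6, 0): d=(-16,-10) top-left  bias=+0
  edge (6, 0)→(22, 2): d=(16,2) right/bottom  bias=-1
  edge (22, 2)→(22, 10): d=(0,8) right/bottom  bias=-1
    (4,0)@(9, 1): e=[14,10,104] → █
    (5,0)@(11, 1): e=[34,6,88] → █
    (6,0)@(13, 1): e=[54,2,72] → █
    (7,0)@(15, 1): e=[74,-2,56] → ·
    (4,1)@(9, 3): e=[-18,42,104] → ·
    (5,1)@(11, 3): e=[2,38,88] → █
    (7,1)@(15, 3): e=[42,30,56] → █
    (8,1)@(17, 3): e=[62,26,40] → █
    (9,1)@(19, 3): e=[82,22,24] → █
    (10,1)@(21, 3): e=[102,18,8] → █
    (5,2)@(11, 5): e=[-30,70,88] → ·
    (6,2)@(13, 5): e=[-10,66,72] → ·
  covered (16 px):
    · · · · █ █ █ · · · ·
    · · · · · █ █ █ █ █ █
    · · · · · · · █ █ █ █
    · · · · · · · · · █ █
    · · · · · · · · · · █
    · · · · · · · · · · ·

Z-buffer (winner per pixel, '.' = empty):
  . . . . 3 3 3 . . . .
  . . . . . 3 3 3 3 3 3
  . . 2 2 2 2 2 3 3 3 3
  . 2 2 2 2 . . . . 3 3
  . . . . 1 1 1 . . . 3
  . . . 1 1 1 . . . . .

Result: -1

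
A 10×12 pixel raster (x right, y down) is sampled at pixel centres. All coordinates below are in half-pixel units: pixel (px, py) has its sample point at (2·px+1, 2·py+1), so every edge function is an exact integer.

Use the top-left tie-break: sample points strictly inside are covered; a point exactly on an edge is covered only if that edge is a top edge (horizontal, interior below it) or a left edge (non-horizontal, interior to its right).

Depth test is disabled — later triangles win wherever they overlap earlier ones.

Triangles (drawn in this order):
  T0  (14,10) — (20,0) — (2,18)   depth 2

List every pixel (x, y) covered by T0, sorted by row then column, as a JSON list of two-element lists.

T0:
  2·area = 72  (B↔C swapped to make it positive)
  edge (14, 10)→(2, 18): d=(-12,8) right/bottom  bias=-1
  edge (2, 18)→(20, 0): d=(18,-18) top-left  bias=+0
  edge (20, 0)→(14, 10): d=(-6,10) right/bottom  bias=-1
    (9,0)@(19, 1): e=[68,0,4] → #  [on edge]
    (8,1)@(17, 3): e=[60,0,12] → #  [on edge]
    (9,1)@(19, 3): e=[44,36,-8] → ·
    (7,2)@(15, 5): e=[52,0,20] → #  [on edge]
    (8,2)@(17, 5): e=[36,36,0] → ·  [on edge]
    (6,3)@(13, 7): e=[44,0,28] → #  [on edge]
    (8,3)@(17, 7): e=[12,72,-12] → ·
    (5,4)@(11, 9): e=[36,0,36] → #  [on edge]
    (7,4)@(15, 9): e=[4,72,-4] → ·
    (4,5)@(9, 11): e=[28,0,44] → #  [on edge]
    (6,5)@(13, 11): e=[-4,72,4] → ·
    (3,6)@(7, 13): e=[20,0,52] → #  [on edge]
    (2,7)@(5, 15): e=[12,0,60] → #  [on edge]
    (5,7)@(11, 15): e=[-36,108,0] → ·  [on edge]
    (1,8)@(3, 17): e=[4,0,68] → #  [on edge]
    (0,9)@(1, 19): e=[-4,0,76] → ·  [on edge]
  covered (13 px):
    · · · · · · · · · #
    · · · · · · · · # ·
    · · · · · · · # · ·
    · · · · · · # # · ·
    · · · · · # # · · ·
    · · · · # # · · · ·
    · · · # # · · · · ·
    · · # · · · · · · ·
    · # · · · · · · · ·
    · · · · · · · · · ·
    · · · · · · · · · ·
    · · · · · · · · · ·

Result: [[9,0],[8,1],[7,2],[6,3],[7,3],[5,4],[6,4],[4,5],[5,5],[3,6],[4,6],[2,7],[1,8]]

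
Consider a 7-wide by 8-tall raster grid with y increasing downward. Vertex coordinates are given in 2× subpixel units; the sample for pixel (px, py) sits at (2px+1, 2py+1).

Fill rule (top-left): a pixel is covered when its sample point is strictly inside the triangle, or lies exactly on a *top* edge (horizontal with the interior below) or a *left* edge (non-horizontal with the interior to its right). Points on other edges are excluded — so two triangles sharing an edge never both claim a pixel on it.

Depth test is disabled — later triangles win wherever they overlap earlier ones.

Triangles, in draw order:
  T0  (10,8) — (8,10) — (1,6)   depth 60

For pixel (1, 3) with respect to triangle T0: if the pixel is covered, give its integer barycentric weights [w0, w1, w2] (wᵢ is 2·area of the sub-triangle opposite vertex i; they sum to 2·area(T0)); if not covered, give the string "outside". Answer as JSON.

T0:
  2·area = 22
  edge (10, 8)→(8, 10): d=(-2,2) right/bottom  bias=-1
  edge (8, 10)→(1, 6): d=(-7,-4) top-left  bias=+0
  edge (1, 6)→(10, 8): d=(9,2) right/bottom  bias=-1
    (6,2)@(13, 5): e=[0,55,-33] → .  [on edge]
    (1,3)@(3, 7): e=[16,1,5] → X
    (2,3)@(5, 7): e=[12,9,1] → X
    (3,3)@(7, 7): e=[8,17,-3] → .
    (5,3)@(11, 7): e=[0,33,-11] → .  [on edge]
    (1,4)@(3, 9): e=[12,-13,23] → .
    (2,4)@(5, 9): e=[8,-5,19] → .
    (3,4)@(7, 9): e=[4,3,15] → X
    (4,4)@(9, 9): e=[0,11,11] → .  [on edge]
    (3,5)@(7, 11): e=[0,-11,33] → .  [on edge]
    (2,6)@(5, 13): e=[0,-33,55] → .  [on edge]
    (1,7)@(3, 15): e=[0,-55,77] → .  [on edge]
  covered (3 px):
    . . . . . . .
    . . . . . . .
    . . . . . . .
    . X X . . . .
    . . . X . . .
    . . . . . . .
    . . . . . . .
    . . . . . . .

Answer: [1,5,16]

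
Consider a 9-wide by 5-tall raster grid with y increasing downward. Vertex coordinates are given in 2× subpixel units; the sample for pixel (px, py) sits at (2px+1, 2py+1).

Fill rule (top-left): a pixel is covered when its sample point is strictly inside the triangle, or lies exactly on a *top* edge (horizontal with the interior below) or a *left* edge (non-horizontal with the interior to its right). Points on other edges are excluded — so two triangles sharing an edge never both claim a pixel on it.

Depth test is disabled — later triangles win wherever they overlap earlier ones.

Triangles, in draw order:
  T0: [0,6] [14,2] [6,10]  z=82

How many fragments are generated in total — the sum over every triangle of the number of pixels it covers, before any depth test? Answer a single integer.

T0:
  2·area = 80
  edge (0, 6)→(14, 2): d=(14,-4) top-left  bias=+0
  edge (14, 2)→(6, 10): d=(-8,8) right/bottom  bias=-1
  edge (6, 10)→(0, 6): d=(-6,-4) top-left  bias=+0
    (7,0)@(15, 1): e=[-10,0,90] → ·  [on edge]
    (5,1)@(11, 3): e=[2,16,62] → #
    (6,1)@(13, 3): e=[10,0,70] → ·  [on edge]
    (2,2)@(5, 5): e=[6,48,26] → #
    (3,2)@(7, 5): e=[14,32,34] → #
    (4,2)@(9, 5): e=[22,16,42] → #
    (5,2)@(11, 5): e=[30,0,50] → ·  [on edge]
    (1,3)@(3, 7): e=[26,48,6] → #
    (4,3)@(9, 7): e=[50,0,30] → ·  [on edge]
    (1,4)@(3, 9): e=[54,32,-6] → ·
    (2,4)@(5, 9): e=[62,16,2] → #
    (3,4)@(7, 9): e=[70,0,10] → ·  [on edge]
  covered (8 px):
    · · · · · · · · ·
    · · · · · # · · ·
    · · # # # · · · ·
    · # # # · · · · ·
    · · # · · · · · ·

Final: 8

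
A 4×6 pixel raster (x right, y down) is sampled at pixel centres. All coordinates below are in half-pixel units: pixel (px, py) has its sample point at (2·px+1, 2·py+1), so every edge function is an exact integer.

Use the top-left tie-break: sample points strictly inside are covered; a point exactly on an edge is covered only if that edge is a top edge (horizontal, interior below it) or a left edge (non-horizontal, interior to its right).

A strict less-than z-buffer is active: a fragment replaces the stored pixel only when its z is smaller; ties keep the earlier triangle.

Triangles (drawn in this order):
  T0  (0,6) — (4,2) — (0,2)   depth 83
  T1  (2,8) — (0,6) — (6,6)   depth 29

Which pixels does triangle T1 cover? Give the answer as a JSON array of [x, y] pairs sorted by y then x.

T0:
  2·area = 16  (B↔C swapped to make it positive)
  edge (0, 6)→(0, 2): d=(0,-4) top-left  bias=+0
  edge (0, 2)→(4, 2): d=(4,0) top-left  bias=+0
  edge (4, 2)→(0, 6): d=(-4,4) right/bottom  bias=-1
    (2,0)@(5, 1): e=[20,-4,0] → ·  [on edge]
    (0,1)@(1, 3): e=[4,4,8] → █
    (1,1)@(3, 3): e=[12,4,0] → ·  [on edge]
    (0,2)@(1, 5): e=[4,12,0] → ·  [on edge]
  covered (1 px):
    · · · ·
    █ · · ·
    · · · ·
    · · · ·
    · · · ·
    · · · ·
T1:
  2·area = 12
  edge (2, 8)→(0, 6): d=(-2,-2) top-left  bias=+0
  edge (0, 6)→(6, 6): d=(6,0) top-left  bias=+0
  edge (6, 6)→(2, 8): d=(-4,2) right/bottom  bias=-1
    (0,3)@(1, 7): e=[0,6,6] → █  [on edge]
    (1,3)@(3, 7): e=[4,6,2] → █
    (2,3)@(5, 7): e=[8,6,-2] → ·
    (0,4)@(1, 9): e=[-4,18,-2] → ·
    (1,4)@(3, 9): e=[0,18,-6] → ·  [on edge]
    (2,5)@(5, 11): e=[0,30,-18] → ·  [on edge]
  covered (2 px):
    · · · ·
    · · · ·
    · · · ·
    █ █ · ·
    · · · ·
    · · · ·

Answer: [[0,3],[1,3]]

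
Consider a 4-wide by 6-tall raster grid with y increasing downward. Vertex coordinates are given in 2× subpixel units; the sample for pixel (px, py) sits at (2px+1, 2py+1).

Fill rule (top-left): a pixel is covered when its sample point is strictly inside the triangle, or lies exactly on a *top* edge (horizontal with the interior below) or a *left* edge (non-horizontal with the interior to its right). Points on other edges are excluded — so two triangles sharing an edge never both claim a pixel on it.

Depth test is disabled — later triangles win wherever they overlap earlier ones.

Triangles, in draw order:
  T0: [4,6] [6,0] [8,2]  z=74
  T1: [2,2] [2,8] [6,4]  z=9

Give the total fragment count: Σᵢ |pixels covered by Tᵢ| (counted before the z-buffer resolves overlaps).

T0:
  2·area = 16
  edge (4, 6)→(6, 0): d=(2,-6) top-left  bias=+0
  edge (6, 0)→(8, 2): d=(2,2) right/bottom  bias=-1
  edge (8, 2)→(4, 6): d=(-4,4) right/bottom  bias=-1
    (3,0)@(7, 1): e=[8,0,8] → ·  [on edge]
    (2,1)@(5, 3): e=[0,8,8] → █  [on edge]
    (3,1)@(7, 3): e=[12,4,0] → ·  [on edge]
    (2,2)@(5, 5): e=[4,12,0] → ·  [on edge]
    (1,3)@(3, 7): e=[-4,20,0] → ·  [on edge]
    (0,4)@(1, 9): e=[-12,28,0] → ·  [on edge]
    (1,4)@(3, 9): e=[0,24,-8] → ·  [on edge]
  covered (1 px):
    · · · ·
    · · █ ·
    · · · ·
    · · · ·
    · · · ·
    · · · ·
T1:
  2·area = 24  (B↔C swapped to make it positive)
  edge (2, 2)→(6, 4): d=(4,2) right/bottom  bias=-1
  edge (6, 4)→(2, 8): d=(-4,4) right/bottom  bias=-1
  edge (2, 8)→(2, 2): d=(0,-6) top-left  bias=+0
    (1,1)@(3, 3): e=[2,16,6] → █
    (2,1)@(5, 3): e=[-2,8,18] → ·
    (3,1)@(7, 3): e=[-6,0,30] → ·  [on edge]
    (1,2)@(3, 5): e=[10,8,6] → █
    (2,2)@(5, 5): e=[6,0,18] → ·  [on edge]
    (1,3)@(3, 7): e=[18,0,6] → ·  [on edge]
    (0,4)@(1, 9): e=[30,0,-6] → ·  [on edge]
  covered (2 px):
    · · · ·
    · █ · ·
    · █ · ·
    · · · ·
    · · · ·
    · · · ·

Final: 3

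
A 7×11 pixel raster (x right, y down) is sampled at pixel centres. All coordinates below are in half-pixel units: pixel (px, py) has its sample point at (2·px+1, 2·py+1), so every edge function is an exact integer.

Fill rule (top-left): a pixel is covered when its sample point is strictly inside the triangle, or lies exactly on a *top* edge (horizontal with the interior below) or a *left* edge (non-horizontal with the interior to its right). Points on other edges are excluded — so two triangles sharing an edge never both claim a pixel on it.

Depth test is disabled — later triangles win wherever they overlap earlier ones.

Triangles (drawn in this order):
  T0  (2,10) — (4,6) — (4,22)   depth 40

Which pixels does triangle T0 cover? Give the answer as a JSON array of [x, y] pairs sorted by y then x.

T0:
  2·area = 32
  edge (2, 10)→(4, 6): d=(2,-4) top-left  bias=+0
  edge (4, 6)→(4, 22): d=(0,16) right/bottom  bias=-1
  edge (4, 22)→(2, 10): d=(-2,-12) top-left  bias=+0
    (1,4)@(3, 9): e=[2,16,14] → #
    (2,4)@(5, 9): e=[10,-16,38] → ·
    (1,5)@(3, 11): e=[6,16,10] → #
    (2,5)@(5, 11): e=[14,-16,34] → ·
    (1,6)@(3, 13): e=[10,16,6] → #
    (2,6)@(5, 13): e=[18,-16,30] → ·
    (1,7)@(3, 15): e=[14,16,2] → #
    (2,7)@(5, 15): e=[22,-16,26] → ·
    (1,8)@(3, 17): e=[18,16,-2] → ·
  covered (4 px):
    · · · · · · ·
    · · · · · · ·
    · · · · · · ·
    · · · · · · ·
    · # · · · · ·
    · # · · · · ·
    · # · · · · ·
    · # · · · · ·
    · · · · · · ·
    · · · · · · ·
    · · · · · · ·

Result: [[1,4],[1,5],[1,6],[1,7]]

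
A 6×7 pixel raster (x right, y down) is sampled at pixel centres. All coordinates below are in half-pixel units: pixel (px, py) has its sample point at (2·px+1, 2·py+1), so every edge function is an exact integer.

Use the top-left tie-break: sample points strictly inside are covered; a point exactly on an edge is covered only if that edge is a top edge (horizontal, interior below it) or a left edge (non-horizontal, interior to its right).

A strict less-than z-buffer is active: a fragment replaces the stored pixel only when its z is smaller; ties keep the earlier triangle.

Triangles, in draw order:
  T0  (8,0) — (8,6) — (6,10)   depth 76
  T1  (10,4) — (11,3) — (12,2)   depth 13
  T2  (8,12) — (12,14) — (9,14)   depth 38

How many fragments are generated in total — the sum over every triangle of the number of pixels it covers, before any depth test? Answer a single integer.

T0:
  2·area = 12
  edge (8, 0)→(8, 6): d=(0,6) right/bottom  bias=-1
  edge (8, 6)→(6, 10): d=(-2,4) right/bottom  bias=-1
  edge (6, 10)→(8, 0): d=(2,-10) top-left  bias=+0
    (3,2)@(7, 5): e=[6,6,0] → █  [on edge]
    (4,2)@(9, 5): e=[-6,-2,20] → ·
    (3,3)@(7, 7): e=[6,2,4] → █
    (4,3)@(9, 7): e=[-6,-6,24] → ·
    (3,4)@(7, 9): e=[6,-2,8] → ·
  covered (2 px):
    · · · · · ·
    · · · · · ·
    · · · █ · ·
    · · · █ · ·
    · · · · · ·
    · · · · · ·
    · · · · · ·
T1:
  degenerate (2·area = 0) — covers nothing
T2:
  2·area = 6
  edge (8, 12)→(12, 14): d=(4,2) right/bottom  bias=-1
  edge (12, 14)→(9, 14): d=(-3,0) right/bottom  bias=-1
  edge (9, 14)→(8, 12): d=(-1,-2) top-left  bias=+0
    (4,6)@(9, 13): e=[2,3,1] → █
    (5,6)@(11, 13): e=[-2,3,5] → ·
  covered (1 px):
    · · · · · ·
    · · · · · ·
    · · · · · ·
    · · · · · ·
    · · · · · ·
    · · · · · ·
    · · · · █ ·

Result: 3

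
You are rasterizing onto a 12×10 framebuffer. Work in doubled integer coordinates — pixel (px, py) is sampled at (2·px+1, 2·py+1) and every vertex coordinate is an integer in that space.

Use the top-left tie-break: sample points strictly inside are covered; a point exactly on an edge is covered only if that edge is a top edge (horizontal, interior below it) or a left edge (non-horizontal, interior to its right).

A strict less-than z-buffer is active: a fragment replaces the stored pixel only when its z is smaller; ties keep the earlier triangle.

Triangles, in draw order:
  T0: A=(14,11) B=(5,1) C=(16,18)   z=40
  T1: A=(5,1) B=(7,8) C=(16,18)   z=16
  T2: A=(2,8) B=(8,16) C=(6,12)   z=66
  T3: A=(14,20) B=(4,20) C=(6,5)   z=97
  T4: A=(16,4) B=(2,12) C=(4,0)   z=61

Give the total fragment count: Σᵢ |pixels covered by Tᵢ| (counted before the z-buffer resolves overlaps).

T0:
  2·area = 43  (B↔C swapped to make it positive)
  edge (14, 11)→(16, 18): d=(2,7) right/bottom  bias=-1
  edge (16, 18)→(5, 1): d=(-11,-17) top-left  bias=+0
  edge (5, 1)→(14, 11): d=(9,10) right/bottom  bias=-1
    (2,0)@(5, 1): e=[43,0,0] → ·  [on edge]
    (4,3)@(9, 7): e=[27,2,14] → █
    (5,3)@(11, 7): e=[13,36,-6] → ·
    (4,4)@(9, 9): e=[31,-20,32] → ·
    (5,4)@(11, 9): e=[17,14,12] → █
    (6,4)@(13, 9): e=[3,48,-8] → ·
    (5,5)@(11, 11): e=[21,-8,30] → ·
    (6,5)@(13, 11): e=[7,26,10] → █
    (7,5)@(15, 11): e=[-7,60,-10] → ·
    (6,6)@(13, 13): e=[11,4,28] → █
    (7,6)@(15, 13): e=[-3,38,8] → ·
    (6,7)@(13, 15): e=[15,-18,46] → ·
  covered (5 px):
    · · · · · · · · · · · ·
    · · · · · · · · · · · ·
    · · · · · · · · · · · ·
    · · · · █ · · · · · · ·
    · · · · · █ · · · · · ·
    · · · · · · █ · · · · ·
    · · · · · · █ · · · · ·
    · · · · · · · █ · · · ·
    · · · · · · · · · · · ·
    · · · · · · · · · · · ·
T1:
  2·area = 43  (B↔C swapped to make it positive)
  edge (5, 1)→(16, 18): d=(11,17) right/bottom  bias=-1
  edge (16, 18)→(7, 8): d=(-9,-10) top-left  bias=+0
  edge (7, 8)→(5, 1): d=(-2,-7) top-left  bias=+0
    (2,0)@(5, 1): e=[0,43,0] → ·  [on edge]
    (3,2)@(7, 5): e=[10,27,6] → █
    (4,2)@(9, 5): e=[-24,47,20] → ·
    (3,3)@(7, 7): e=[32,9,2] → █
    (4,3)@(9, 7): e=[-2,29,16] → ·
    (3,4)@(7, 9): e=[54,-9,-2] → ·
    (4,4)@(9, 9): e=[20,11,12] → █
    (5,4)@(11, 9): e=[-14,31,26] → ·
    (4,5)@(9, 11): e=[42,-7,8] → ·
    (5,5)@(11, 11): e=[8,13,22] → █
    (6,5)@(13, 11): e=[-26,33,36] → ·
    (5,6)@(11, 13): e=[30,-5,18] → ·
    (4,7)@(9, 15): e=[86,-43,0] → ·  [on edge]
  covered (4 px):
    · · · · · · · · · · · ·
    · · · · · · · · · · · ·
    · · · █ · · · · · · · ·
    · · · █ · · · · · · · ·
    · · · · █ · · · · · · ·
    · · · · · █ · · · · · ·
    · · · · · · · · · · · ·
    · · · · · · · · · · · ·
    · · · · · · · · · · · ·
    · · · · · · · · · · · ·
T2:
  2·area = 8  (B↔C swapped to make it positive)
  edge (2, 8)→(6, 12): d=(4,4) right/bottom  bias=-1
  edge (6, 12)→(8, 16): d=(2,4) right/bottom  bias=-1
  edge (8, 16)→(2, 8): d=(-6,-8) top-left  bias=+0
    (0,3)@(1, 7): e=[0,10,-2] → ·  [on edge]
    (1,4)@(3, 9): e=[0,6,2] → ·  [on edge]
    (2,5)@(5, 11): e=[0,2,6] → ·  [on edge]
    (3,6)@(7, 13): e=[0,-2,10] → ·  [on edge]
    (4,7)@(9, 15): e=[0,-6,14] → ·  [on edge]
    (5,8)@(11, 17): e=[0,-10,18] → ·  [on edge]
    (6,9)@(13, 19): e=[0,-14,22] → ·  [on edge]
  covered (0 px):
    · · · · · · · · · · · ·
    · · · · · · · · · · · ·
    · · · · · · · · · · · ·
    · · · · · · · · · · · ·
    · · · · · · · · · · · ·
    · · · · · · · · · · · ·
    · · · · · · · · · · · ·
    · · · · · · · · · · · ·
    · · · · · · · · · · · ·
    · · · · · · · · · · · ·
T3:
  2·area = 150
  edge (14, 20)→(4, 20): d=(-10,0) right/bottom  bias=-1
  edge (4, 20)→(6, 5): d=(2,-15) top-left  bias=+0
  edge (6, 5)→(14, 20): d=(8,15) right/bottom  bias=-1
    (3,3)@(7, 7): e=[130,19,1] → █
    (4,3)@(9, 7): e=[130,49,-29] → ·
    (3,4)@(7, 9): e=[110,23,17] → █
    (4,4)@(9, 9): e=[110,53,-13] → ·
    (3,5)@(7, 11): e=[90,27,33] → █
    (4,5)@(9, 11): e=[90,57,3] → █
    (5,5)@(11, 11): e=[90,87,-27] → ·
    (2,6)@(5, 13): e=[70,1,79] → █
    (5,6)@(11, 13): e=[70,91,-11] → ·
    (2,7)@(5, 15): e=[50,5,95] → █
    (5,7)@(11, 15): e=[50,95,5] → █
    (6,7)@(13, 15): e=[50,125,-25] → ·
  covered (20 px):
    · · · · · · · · · · · ·
    · · · · · · · · · · · ·
    · · · · · · · · · · · ·
    · · · █ · · · · · · · ·
    · · · █ · · · · · · · ·
    · · · █ █ · · · · · · ·
    · · █ █ █ · · · · · · ·
    · · █ █ █ █ · · · · · ·
    · · █ █ █ █ · · · · · ·
    · · █ █ █ █ █ · · · · ·
T4:
  2·area = 152
  edge (16, 4)→(2, 12): d=(-14,8) right/bottom  bias=-1
  edge (2, 12)→(4, 0): d=(2,-12) top-left  bias=+0
  edge (4, 0)→(16, 4): d=(12,4) right/bottom  bias=-1
    (2,0)@(5, 1): e=[130,14,8] → █
    (3,0)@(7, 1): e=[114,38,0] → ·  [on edge]
    (2,1)@(5, 3): e=[102,18,32] → █
    (3,1)@(7, 3): e=[86,42,24] → █
    (4,1)@(9, 3): e=[70,66,16] → █
    (5,1)@(11, 3): e=[54,90,8] → █
    (6,1)@(13, 3): e=[38,114,0] → ·  [on edge]
    (2,2)@(5, 5): e=[74,22,56] → █
    (6,2)@(13, 5): e=[10,118,24] → █
    (7,2)@(15, 5): e=[-6,142,16] → ·
    (9,2)@(19, 5): e=[-38,190,0] → ·  [on edge]
    (1,3)@(3, 7): e=[62,2,88] → █
  covered (18 px):
    · · █ · · · · · · · · ·
    · · █ █ █ █ · · · · · ·
    · · █ █ █ █ █ · · · · ·
    · █ █ █ █ · · · · · · ·
    · █ █ █ · · · · · · · ·
    · █ · · · · · · · · · ·
    · · · · · · · · · · · ·
    · · · · · · · · · · · ·
    · · · · · · · · · · · ·
    · · · · · · · · · · · ·

Answer: 47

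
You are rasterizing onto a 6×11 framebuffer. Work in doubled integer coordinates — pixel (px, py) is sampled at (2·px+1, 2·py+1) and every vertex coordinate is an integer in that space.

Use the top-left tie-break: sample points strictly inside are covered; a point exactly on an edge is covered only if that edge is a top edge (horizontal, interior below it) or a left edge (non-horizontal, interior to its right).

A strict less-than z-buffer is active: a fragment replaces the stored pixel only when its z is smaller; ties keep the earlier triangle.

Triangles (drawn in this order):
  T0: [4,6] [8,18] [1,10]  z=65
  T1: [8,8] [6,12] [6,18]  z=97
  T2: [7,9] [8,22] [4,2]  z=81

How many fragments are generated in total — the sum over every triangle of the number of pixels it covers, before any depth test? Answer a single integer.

T0:
  2·area = 52
  edge (4, 6)→(8, 18): d=(4,12) right/bottom  bias=-1
  edge (8, 18)→(1, 10): d=(-7,-8) top-left  bias=+0
  edge (1, 10)→(4, 6): d=(3,-4) top-left  bias=+0
    (1,1)@(3, 3): e=[0,65,-13] → ·  [on edge]
    (1,4)@(3, 9): e=[24,23,5] → █
    (2,4)@(5, 9): e=[0,39,13] → ·  [on edge]
    (1,5)@(3, 11): e=[32,9,11] → █
    (2,5)@(5, 11): e=[8,25,19] → █
    (3,5)@(7, 11): e=[-16,41,27] → ·
    (1,6)@(3, 13): e=[40,-5,17] → ·
    (2,6)@(5, 13): e=[16,11,25] → █
    (3,6)@(7, 13): e=[-8,27,33] → ·
    (2,7)@(5, 15): e=[24,-3,31] → ·
    (3,7)@(7, 15): e=[0,13,39] → ·  [on edge]
    (4,10)@(9, 21): e=[0,-13,65] → ·  [on edge]
  covered (4 px):
    · · · · · ·
    · · · · · ·
    · · · · · ·
    · · · · · ·
    · █ · · · ·
    · █ █ · · ·
    · · █ · · ·
    · · · · · ·
    · · · · · ·
    · · · · · ·
    · · · · · ·
T1:
  2·area = 12  (B↔C swapped to make it positive)
  edge (8, 8)→(6, 18): d=(-2,10) right/bottom  bias=-1
  edge (6, 18)→(6, 12): d=(0,-6) top-left  bias=+0
  edge (6, 12)→(8, 8): d=(2,-4) top-left  bias=+0
    (4,1)@(9, 3): e=[0,18,-6] → ·  [on edge]
    (3,5)@(7, 11): e=[4,6,2] → █
    (4,5)@(9, 11): e=[-16,18,10] → ·
    (3,6)@(7, 13): e=[0,6,6] → ·  [on edge]
  covered (1 px):
    · · · · · ·
    · · · · · ·
    · · · · · ·
    · · · · · ·
    · · · · · ·
    · · · █ · ·
    · · · · · ·
    · · · · · ·
    · · · · · ·
    · · · · · ·
    · · · · · ·
T2:
  2·area = 32
  edge (7, 9)→(8, 22): d=(1,13) right/bottom  bias=-1
  edge (8, 22)→(4, 2): d=(-4,-20) top-left  bias=+0
  edge (4, 2)→(7, 9): d=(3,7) right/bottom  bias=-1
    (2,2)@(5, 5): e=[22,8,2] → █
    (3,2)@(7, 5): e=[-4,48,-12] → ·
    (2,3)@(5, 7): e=[24,0,8] → █  [on edge]
    (3,3)@(7, 7): e=[-2,40,-6] → ·
    (2,4)@(5, 9): e=[26,-8,14] → ·
    (3,4)@(7, 9): e=[0,32,0] → ·  [on edge]
    (3,5)@(7, 11): e=[2,24,6] → █
    (4,5)@(9, 11): e=[-24,64,-8] → ·
    (3,6)@(7, 13): e=[4,16,12] → █
    (4,6)@(9, 13): e=[-22,56,-2] → ·
    (3,7)@(7, 15): e=[6,8,18] → █
    (4,7)@(9, 15): e=[-20,48,4] → ·
    (3,8)@(7, 17): e=[8,0,24] → █  [on edge]
  covered (6 px):
    · · · · · ·
    · · · · · ·
    · · █ · · ·
    · · █ · · ·
    · · · · · ·
    · · · █ · ·
    · · · █ · ·
    · · · █ · ·
    · · · █ · ·
    · · · · · ·
    · · · · · ·

Answer: 11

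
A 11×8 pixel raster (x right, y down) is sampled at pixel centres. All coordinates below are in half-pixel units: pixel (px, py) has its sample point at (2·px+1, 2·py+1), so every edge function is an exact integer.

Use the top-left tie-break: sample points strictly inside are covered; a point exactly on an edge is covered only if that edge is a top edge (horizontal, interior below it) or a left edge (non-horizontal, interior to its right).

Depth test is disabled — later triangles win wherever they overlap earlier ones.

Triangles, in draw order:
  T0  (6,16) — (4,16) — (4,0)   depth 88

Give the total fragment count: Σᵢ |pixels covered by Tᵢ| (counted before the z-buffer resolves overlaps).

T0:
  2·area = 32
  edge (6, 16)→(4, 16): d=(-2,0) right/bottom  bias=-1
  edge (4, 16)→(4, 0): d=(0,-16) top-left  bias=+0
  edge (4, 0)→(6, 16): d=(2,16) right/bottom  bias=-1
    (2,4)@(5, 9): e=[14,16,2] → X
    (3,4)@(7, 9): e=[14,48,-30] → .
    (2,5)@(5, 11): e=[10,16,6] → X
    (3,5)@(7, 11): e=[10,48,-26] → .
    (2,6)@(5, 13): e=[6,16,10] → X
    (3,6)@(7, 13): e=[6,48,-22] → .
    (2,7)@(5, 15): e=[2,16,14] → X
    (3,7)@(7, 15): e=[2,48,-18] → .
  covered (4 px):
    . . . . . . . . . . .
    . . . . . . . . . . .
    . . . . . . . . . . .
    . . . . . . . . . . .
    . . X . . . . . . . .
    . . X . . . . . . . .
    . . X . . . . . . . .
    . . X . . . . . . . .

Answer: 4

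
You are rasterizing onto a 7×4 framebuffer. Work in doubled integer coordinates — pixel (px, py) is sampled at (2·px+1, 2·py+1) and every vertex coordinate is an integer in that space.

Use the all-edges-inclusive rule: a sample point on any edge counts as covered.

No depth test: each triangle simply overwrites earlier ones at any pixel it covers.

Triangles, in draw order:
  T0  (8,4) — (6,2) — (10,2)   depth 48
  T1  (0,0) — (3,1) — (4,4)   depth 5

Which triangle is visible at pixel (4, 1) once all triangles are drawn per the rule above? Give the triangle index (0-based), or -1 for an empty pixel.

T0:
  2·area = 8
  edge (8, 4)→(6, 2): d=(-2,-2) inclusive
  edge (6, 2)→(10, 2): d=(4,0) inclusive
  edge (10, 2)→(8, 4): d=(-2,2) inclusive
    (2,0)@(5, 1): e=[0,-4,12] → ·  [on edge]
    (5,0)@(11, 1): e=[12,-4,0] → ·  [on edge]
    (3,1)@(7, 3): e=[0,4,4] → #  [on edge]
    (4,1)@(9, 3): e=[4,4,0] → #  [on edge]
    (5,1)@(11, 3): e=[8,4,-4] → ·
    (3,2)@(7, 5): e=[-4,12,0] → ·  [on edge]
    (4,2)@(9, 5): e=[0,12,-4] → ·  [on edge]
    (2,3)@(5, 7): e=[-12,20,0] → ·  [on edge]
    (5,3)@(11, 7): e=[0,20,-12] → ·  [on edge]
  covered (2 px):
    · · · · · · ·
    · · · # # · ·
    · · · · · · ·
    · · · · · · ·
T1:
  2·area = 8
  edge (0, 0)→(3, 1): d=(3,1) inclusive
  edge (3, 1)→(4, 4): d=(1,3) inclusive
  edge (4, 4)→(0, 0): d=(-4,-4) inclusive
    (0,0)@(1, 1): e=[2,6,0] → #  [on edge]
    (1,0)@(3, 1): e=[0,0,8] → #  [on edge]
    (2,0)@(5, 1): e=[-2,-6,16] → ·
    (0,1)@(1, 3): e=[8,8,-8] → ·
    (1,1)@(3, 3): e=[6,2,0] → #  [on edge]
    (2,1)@(5, 3): e=[4,-4,8] → ·
    (4,1)@(9, 3): e=[0,-16,24] → ·  [on edge]
    (1,2)@(3, 5): e=[12,4,-8] → ·
    (2,2)@(5, 5): e=[10,-2,0] → ·  [on edge]
    (2,3)@(5, 7): e=[16,0,-8] → ·  [on edge]
    (3,3)@(7, 7): e=[14,-6,0] → ·  [on edge]
  covered (3 px):
    # # · · · · ·
    · # · · · · ·
    · · · · · · ·
    · · · · · · ·

Z-buffer (winner per pixel, '.' = empty):
  1 1 . . . . .
  . 1 . 0 0 . .
  . . . . . . .
  . . . . . . .

Result: 0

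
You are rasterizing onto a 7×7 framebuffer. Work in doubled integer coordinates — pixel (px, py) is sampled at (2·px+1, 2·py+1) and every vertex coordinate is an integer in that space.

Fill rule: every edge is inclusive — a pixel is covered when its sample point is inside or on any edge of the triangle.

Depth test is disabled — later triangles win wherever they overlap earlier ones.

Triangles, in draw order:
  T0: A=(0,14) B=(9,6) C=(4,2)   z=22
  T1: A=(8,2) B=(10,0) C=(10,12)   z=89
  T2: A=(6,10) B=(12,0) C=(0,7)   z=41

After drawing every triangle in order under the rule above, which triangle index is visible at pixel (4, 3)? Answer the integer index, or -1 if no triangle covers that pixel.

T0:
  2·area = 76  (B↔C swapped to make it positive)
  edge (0, 14)→(4, 2): d=(4,-12) inclusive
  edge (4, 2)→(9, 6): d=(5,4) inclusive
  edge (9, 6)→(0, 14): d=(-9,8) inclusive
    (2,1)@(5, 3): e=[16,1,59] → #
    (3,1)@(7, 3): e=[40,-7,43] → ·
    (1,2)@(3, 5): e=[0,19,57] → #  [on edge]
    (3,2)@(7, 5): e=[48,3,25] → #
    (4,2)@(9, 5): e=[72,-5,9] → ·
    (1,3)@(3, 7): e=[8,29,39] → #
    (4,3)@(9, 7): e=[80,5,-9] → ·
    (1,4)@(3, 9): e=[16,39,21] → #
    (3,4)@(7, 9): e=[64,23,-11] → ·
    (0,5)@(1, 11): e=[0,57,19] → #  [on edge]
    (2,5)@(5, 11): e=[48,41,-13] → ·
    (0,6)@(1, 13): e=[8,67,1] → #
  covered (12 px):
    · · · · · · ·
    · · # · · · ·
    · # # # · · ·
    · # # # · · ·
    · # # · · · ·
    # # · · · · ·
    # · · · · · ·
T1:
  2·area = 24
  edge (8, 2)→(10, 0): d=(2,-2) inclusive
  edge (10, 0)→(10, 12): d=(0,12) inclusive
  edge (10, 12)→(8, 2): d=(-2,-10) inclusive
    (4,0)@(9, 1): e=[0,12,12] → #  [on edge]
    (5,0)@(11, 1): e=[4,-12,32] → ·
    (3,1)@(7, 3): e=[0,36,-12] → ·  [on edge]
    (4,1)@(9, 3): e=[4,12,8] → #
    (5,1)@(11, 3): e=[8,-12,28] → ·
    (2,2)@(5, 5): e=[0,60,-36] → ·  [on edge]
    (4,2)@(9, 5): e=[8,12,4] → #
    (5,2)@(11, 5): e=[12,-12,24] → ·
    (1,3)@(3, 7): e=[0,84,-60] → ·  [on edge]
    (4,3)@(9, 7): e=[12,12,0] → #  [on edge]
    (5,3)@(11, 7): e=[16,-12,20] → ·
    (0,4)@(1, 9): e=[0,108,-84] → ·  [on edge]
  covered (4 px):
    · · · · # · ·
    · · · · # · ·
    · · · · # · ·
    · · · · # · ·
    · · · · · · ·
    · · · · · · ·
    · · · · · · ·
T2:
  2·area = 78  (B↔C swapped to make it positive)
  edge (6, 10)→(0, 7): d=(-6,-3) inclusive
  edge (0, 7)→(12, 0): d=(12,-7) inclusive
  edge (12, 0)→(6, 10): d=(-6,10) inclusive
    (5,0)@(11, 1): e=[69,5,4] → #
    (6,0)@(13, 1): e=[75,19,-16] → ·
    (3,1)@(7, 3): e=[45,1,32] → #
    (4,1)@(9, 3): e=[51,15,12] → #
    (5,1)@(11, 3): e=[57,29,-8] → ·
    (2,2)@(5, 5): e=[27,11,40] → #
    (4,2)@(9, 5): e=[39,39,0] → #  [on edge]
    (5,2)@(11, 5): e=[45,53,-20] → ·
    (0,3)@(1, 7): e=[3,7,68] → #
    (1,3)@(3, 7): e=[9,21,48] → #
    (4,3)@(9, 7): e=[27,63,-12] → ·
    (0,4)@(1, 9): e=[-9,31,56] → ·
  covered (11 px):
    · · · · · # ·
    · · · # # · ·
    · · # # # · ·
    # # # # · · ·
    · · # · · · ·
    · · · · · · ·
    · · · · · · ·

Z-buffer (winner per pixel, '.' = empty):
  . . . . 1 2 .
  . . 0 2 2 . .
  . 0 2 2 2 . .
  2 2 2 2 1 . .
  . 0 2 . . . .
  0 0 . . . . .
  0 . . . . . .

Final: 1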